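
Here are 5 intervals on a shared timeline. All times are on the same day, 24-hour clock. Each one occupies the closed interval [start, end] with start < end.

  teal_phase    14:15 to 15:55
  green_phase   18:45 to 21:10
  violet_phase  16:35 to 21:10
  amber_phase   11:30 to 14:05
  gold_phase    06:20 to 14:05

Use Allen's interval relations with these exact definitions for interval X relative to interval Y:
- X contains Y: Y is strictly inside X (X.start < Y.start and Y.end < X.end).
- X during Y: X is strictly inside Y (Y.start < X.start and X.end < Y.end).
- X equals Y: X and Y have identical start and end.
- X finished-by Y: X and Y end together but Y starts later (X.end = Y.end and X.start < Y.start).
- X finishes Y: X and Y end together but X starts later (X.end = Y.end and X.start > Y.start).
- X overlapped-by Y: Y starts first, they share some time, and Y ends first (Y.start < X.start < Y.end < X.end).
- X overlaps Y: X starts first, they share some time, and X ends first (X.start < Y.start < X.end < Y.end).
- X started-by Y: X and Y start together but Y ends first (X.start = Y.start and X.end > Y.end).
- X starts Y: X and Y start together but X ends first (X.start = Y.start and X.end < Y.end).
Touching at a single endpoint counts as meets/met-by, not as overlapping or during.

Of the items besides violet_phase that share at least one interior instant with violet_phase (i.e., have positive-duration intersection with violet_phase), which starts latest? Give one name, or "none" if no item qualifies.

Target violet_phase = [16:35, 21:10].
amber_phase [11:30, 14:05] → before → excluded.
gold_phase [06:20, 14:05] → before → excluded.
green_phase [18:45, 21:10] → finishes → candidate.
teal_phase [14:15, 15:55] → before → excluded.
Among candidates, latest start is 18:45 → green_phase.

green_phase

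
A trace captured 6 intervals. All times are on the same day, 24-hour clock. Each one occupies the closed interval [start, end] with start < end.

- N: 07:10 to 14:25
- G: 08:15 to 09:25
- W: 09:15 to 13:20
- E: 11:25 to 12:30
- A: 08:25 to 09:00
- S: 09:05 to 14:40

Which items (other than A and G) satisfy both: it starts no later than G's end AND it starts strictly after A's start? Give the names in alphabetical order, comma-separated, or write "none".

Conditions: its start is no later than G's end (X.start <= 09:25) AND its start is strictly after A's start (X.start > 08:25).
E: start 11:25 <= 09:25? ✗; start 11:25 > 08:25? ✓ → no.
N: start 07:10 <= 09:25? ✓; start 07:10 > 08:25? ✗ → no.
S: start 09:05 <= 09:25? ✓; start 09:05 > 08:25? ✓ → yes.
W: start 09:15 <= 09:25? ✓; start 09:15 > 08:25? ✓ → yes.
Result: S, W.

S, W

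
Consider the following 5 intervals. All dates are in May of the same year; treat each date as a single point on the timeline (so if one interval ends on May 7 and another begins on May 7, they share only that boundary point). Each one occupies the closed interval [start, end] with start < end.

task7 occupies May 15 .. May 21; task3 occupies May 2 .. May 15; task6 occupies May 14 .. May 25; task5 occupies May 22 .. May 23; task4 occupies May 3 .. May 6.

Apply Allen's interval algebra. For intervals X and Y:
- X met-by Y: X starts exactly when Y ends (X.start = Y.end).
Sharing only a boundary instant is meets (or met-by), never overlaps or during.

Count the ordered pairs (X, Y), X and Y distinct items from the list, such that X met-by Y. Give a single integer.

1

Checking all 20 ordered pairs for relation 'met-by'; matching pairs in alphabetical order:
(task7, task3): task7 met-by task3 ✓
Count: 1.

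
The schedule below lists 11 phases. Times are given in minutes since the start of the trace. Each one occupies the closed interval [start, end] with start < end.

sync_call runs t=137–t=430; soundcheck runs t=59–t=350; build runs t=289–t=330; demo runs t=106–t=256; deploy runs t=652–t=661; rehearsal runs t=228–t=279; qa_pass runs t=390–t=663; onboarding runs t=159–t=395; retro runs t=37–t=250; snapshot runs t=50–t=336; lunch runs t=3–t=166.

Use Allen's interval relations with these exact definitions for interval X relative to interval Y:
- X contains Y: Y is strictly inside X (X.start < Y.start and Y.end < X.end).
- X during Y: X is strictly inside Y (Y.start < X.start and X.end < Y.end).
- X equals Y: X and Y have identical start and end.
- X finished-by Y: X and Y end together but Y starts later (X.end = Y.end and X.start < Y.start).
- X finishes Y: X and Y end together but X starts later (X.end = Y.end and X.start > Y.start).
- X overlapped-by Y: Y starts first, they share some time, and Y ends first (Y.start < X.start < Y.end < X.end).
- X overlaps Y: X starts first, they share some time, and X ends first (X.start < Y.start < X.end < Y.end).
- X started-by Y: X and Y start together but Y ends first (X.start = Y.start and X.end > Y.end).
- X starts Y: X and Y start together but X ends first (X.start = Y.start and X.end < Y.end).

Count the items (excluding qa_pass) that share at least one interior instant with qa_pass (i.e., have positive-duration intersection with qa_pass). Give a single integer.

3

Target qa_pass = [t=390, t=663].
build [t=289, t=330] → before → no.
demo [t=106, t=256] → before → no.
deploy [t=652, t=661] → during → counts.
lunch [t=3, t=166] → before → no.
onboarding [t=159, t=395] → overlaps → counts.
rehearsal [t=228, t=279] → before → no.
retro [t=37, t=250] → before → no.
snapshot [t=50, t=336] → before → no.
soundcheck [t=59, t=350] → before → no.
sync_call [t=137, t=430] → overlaps → counts.
Total: 3.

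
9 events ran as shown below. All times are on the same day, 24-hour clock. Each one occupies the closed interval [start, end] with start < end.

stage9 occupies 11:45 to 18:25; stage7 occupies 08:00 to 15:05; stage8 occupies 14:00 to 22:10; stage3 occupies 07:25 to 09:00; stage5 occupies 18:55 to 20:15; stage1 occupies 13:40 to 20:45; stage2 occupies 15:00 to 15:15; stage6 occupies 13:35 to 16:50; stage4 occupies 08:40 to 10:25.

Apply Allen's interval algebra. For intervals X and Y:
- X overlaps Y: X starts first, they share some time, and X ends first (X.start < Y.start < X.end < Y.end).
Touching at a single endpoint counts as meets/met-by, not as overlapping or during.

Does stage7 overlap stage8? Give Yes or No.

Yes

stage7 = [08:00, 15:05], stage8 = [14:00, 22:10].
Actual relation of stage7 to stage8: overlaps.
Asked whether 'overlaps' holds → Yes.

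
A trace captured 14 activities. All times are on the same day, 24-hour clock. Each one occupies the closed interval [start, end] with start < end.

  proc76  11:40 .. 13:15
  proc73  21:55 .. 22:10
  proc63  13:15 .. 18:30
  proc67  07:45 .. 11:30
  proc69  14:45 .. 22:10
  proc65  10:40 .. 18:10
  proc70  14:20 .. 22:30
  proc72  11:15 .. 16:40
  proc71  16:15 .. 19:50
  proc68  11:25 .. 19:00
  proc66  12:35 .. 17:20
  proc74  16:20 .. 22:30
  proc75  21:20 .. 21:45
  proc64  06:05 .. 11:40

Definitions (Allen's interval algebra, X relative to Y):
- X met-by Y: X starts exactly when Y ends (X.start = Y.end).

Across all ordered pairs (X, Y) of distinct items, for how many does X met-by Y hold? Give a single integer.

Checking all 182 ordered pairs for relation 'met-by'; matching pairs in alphabetical order:
(proc63, proc76): proc63 met-by proc76 ✓
(proc76, proc64): proc76 met-by proc64 ✓
Count: 2.

2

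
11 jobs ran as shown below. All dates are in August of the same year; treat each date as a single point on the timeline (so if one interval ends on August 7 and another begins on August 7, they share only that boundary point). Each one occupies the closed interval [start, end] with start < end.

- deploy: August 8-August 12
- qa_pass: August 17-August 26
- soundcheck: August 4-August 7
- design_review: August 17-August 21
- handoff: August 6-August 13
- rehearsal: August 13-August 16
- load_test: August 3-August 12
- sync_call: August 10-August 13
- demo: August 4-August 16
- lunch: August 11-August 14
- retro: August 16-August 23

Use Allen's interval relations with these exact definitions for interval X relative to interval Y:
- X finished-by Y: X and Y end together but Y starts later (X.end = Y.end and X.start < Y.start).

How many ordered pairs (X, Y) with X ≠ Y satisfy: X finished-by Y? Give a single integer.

Checking all 110 ordered pairs for relation 'finished-by'; matching pairs in alphabetical order:
(demo, rehearsal): demo finished-by rehearsal ✓
(handoff, sync_call): handoff finished-by sync_call ✓
(load_test, deploy): load_test finished-by deploy ✓
Count: 3.

3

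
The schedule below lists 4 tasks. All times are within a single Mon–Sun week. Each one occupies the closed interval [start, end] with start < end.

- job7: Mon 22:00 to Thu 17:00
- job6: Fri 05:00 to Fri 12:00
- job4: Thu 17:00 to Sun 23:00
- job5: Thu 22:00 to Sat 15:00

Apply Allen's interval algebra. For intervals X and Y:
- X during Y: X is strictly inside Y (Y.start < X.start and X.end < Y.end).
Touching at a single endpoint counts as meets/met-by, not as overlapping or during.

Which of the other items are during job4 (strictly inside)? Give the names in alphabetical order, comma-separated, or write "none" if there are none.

job5, job6

Target job4 = [Thu 17:00, Sun 23:00].
job5 [Thu 22:00, Sat 15:00] → during → yes.
job6 [Fri 05:00, Fri 12:00] → during → yes.
job7 [Mon 22:00, Thu 17:00] → meets → no.
Result: job5, job6.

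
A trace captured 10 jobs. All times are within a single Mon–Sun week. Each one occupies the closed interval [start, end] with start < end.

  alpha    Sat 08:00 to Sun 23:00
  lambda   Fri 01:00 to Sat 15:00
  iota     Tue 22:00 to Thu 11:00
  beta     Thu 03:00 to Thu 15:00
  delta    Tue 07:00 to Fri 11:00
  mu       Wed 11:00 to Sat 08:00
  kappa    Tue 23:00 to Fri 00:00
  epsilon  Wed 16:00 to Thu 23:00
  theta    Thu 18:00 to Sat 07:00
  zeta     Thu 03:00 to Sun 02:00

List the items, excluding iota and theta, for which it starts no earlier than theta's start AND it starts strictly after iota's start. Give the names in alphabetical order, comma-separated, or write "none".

alpha, lambda

Conditions: its start is no earlier than theta's start (X.start >= Thu 18:00) AND its start is strictly after iota's start (X.start > Tue 22:00).
alpha: start Sat 08:00 >= Thu 18:00? ✓; start Sat 08:00 > Tue 22:00? ✓ → yes.
beta: start Thu 03:00 >= Thu 18:00? ✗; start Thu 03:00 > Tue 22:00? ✓ → no.
delta: start Tue 07:00 >= Thu 18:00? ✗; start Tue 07:00 > Tue 22:00? ✗ → no.
epsilon: start Wed 16:00 >= Thu 18:00? ✗; start Wed 16:00 > Tue 22:00? ✓ → no.
kappa: start Tue 23:00 >= Thu 18:00? ✗; start Tue 23:00 > Tue 22:00? ✓ → no.
lambda: start Fri 01:00 >= Thu 18:00? ✓; start Fri 01:00 > Tue 22:00? ✓ → yes.
mu: start Wed 11:00 >= Thu 18:00? ✗; start Wed 11:00 > Tue 22:00? ✓ → no.
zeta: start Thu 03:00 >= Thu 18:00? ✗; start Thu 03:00 > Tue 22:00? ✓ → no.
Result: alpha, lambda.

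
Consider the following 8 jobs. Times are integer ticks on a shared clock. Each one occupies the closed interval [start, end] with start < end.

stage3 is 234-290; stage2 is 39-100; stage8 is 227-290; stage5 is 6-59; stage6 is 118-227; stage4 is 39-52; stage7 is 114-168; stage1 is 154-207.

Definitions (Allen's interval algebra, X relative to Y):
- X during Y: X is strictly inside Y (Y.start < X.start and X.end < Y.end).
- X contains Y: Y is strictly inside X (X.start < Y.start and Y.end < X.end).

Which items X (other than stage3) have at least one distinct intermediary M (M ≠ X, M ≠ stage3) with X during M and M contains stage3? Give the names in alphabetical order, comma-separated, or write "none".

Target stage3 = [234, 290].
Intermediaries M with M contains stage3: none.
Union: none.

none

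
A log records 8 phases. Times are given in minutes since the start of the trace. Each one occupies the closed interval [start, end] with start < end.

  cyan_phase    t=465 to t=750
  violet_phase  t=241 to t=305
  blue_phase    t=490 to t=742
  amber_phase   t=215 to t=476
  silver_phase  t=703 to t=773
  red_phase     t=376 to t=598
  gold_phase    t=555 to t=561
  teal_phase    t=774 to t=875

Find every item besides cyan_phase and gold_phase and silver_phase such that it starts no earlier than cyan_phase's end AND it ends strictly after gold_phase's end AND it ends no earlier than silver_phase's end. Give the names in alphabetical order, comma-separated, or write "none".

Conditions: its start is no earlier than cyan_phase's end (X.start >= t=750) AND its end is strictly after gold_phase's end (X.end > t=561) AND its end is no earlier than silver_phase's end (X.end >= t=773).
amber_phase: start t=215 >= t=750? ✗; end t=476 > t=561? ✗; end t=476 >= t=773? ✗ → no.
blue_phase: start t=490 >= t=750? ✗; end t=742 > t=561? ✓; end t=742 >= t=773? ✗ → no.
red_phase: start t=376 >= t=750? ✗; end t=598 > t=561? ✓; end t=598 >= t=773? ✗ → no.
teal_phase: start t=774 >= t=750? ✓; end t=875 > t=561? ✓; end t=875 >= t=773? ✓ → yes.
violet_phase: start t=241 >= t=750? ✗; end t=305 > t=561? ✗; end t=305 >= t=773? ✗ → no.
Result: teal_phase.

teal_phase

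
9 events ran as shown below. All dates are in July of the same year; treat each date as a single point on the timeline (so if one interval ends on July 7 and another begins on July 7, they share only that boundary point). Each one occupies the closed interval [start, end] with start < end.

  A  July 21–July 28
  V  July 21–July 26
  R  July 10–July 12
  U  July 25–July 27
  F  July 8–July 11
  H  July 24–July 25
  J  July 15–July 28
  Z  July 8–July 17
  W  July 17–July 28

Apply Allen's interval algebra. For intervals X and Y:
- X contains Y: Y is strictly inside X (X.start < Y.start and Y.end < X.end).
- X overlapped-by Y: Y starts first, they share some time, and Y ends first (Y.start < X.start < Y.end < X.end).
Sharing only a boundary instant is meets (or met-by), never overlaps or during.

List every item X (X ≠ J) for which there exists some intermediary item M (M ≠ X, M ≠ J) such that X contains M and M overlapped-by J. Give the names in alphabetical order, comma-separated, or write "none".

Target J = [July 15, July 28].
Intermediaries M with M overlapped-by J: none.
Union: none.

none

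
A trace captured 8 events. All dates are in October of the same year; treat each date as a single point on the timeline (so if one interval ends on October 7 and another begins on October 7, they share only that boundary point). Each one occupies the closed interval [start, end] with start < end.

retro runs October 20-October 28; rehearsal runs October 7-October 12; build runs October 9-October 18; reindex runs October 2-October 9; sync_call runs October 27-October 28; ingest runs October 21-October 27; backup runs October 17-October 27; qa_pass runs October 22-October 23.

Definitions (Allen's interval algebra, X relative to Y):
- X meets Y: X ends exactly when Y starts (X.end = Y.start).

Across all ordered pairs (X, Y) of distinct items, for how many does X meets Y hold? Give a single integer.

3

Checking all 56 ordered pairs for relation 'meets'; matching pairs in alphabetical order:
(backup, sync_call): backup meets sync_call ✓
(ingest, sync_call): ingest meets sync_call ✓
(reindex, build): reindex meets build ✓
Count: 3.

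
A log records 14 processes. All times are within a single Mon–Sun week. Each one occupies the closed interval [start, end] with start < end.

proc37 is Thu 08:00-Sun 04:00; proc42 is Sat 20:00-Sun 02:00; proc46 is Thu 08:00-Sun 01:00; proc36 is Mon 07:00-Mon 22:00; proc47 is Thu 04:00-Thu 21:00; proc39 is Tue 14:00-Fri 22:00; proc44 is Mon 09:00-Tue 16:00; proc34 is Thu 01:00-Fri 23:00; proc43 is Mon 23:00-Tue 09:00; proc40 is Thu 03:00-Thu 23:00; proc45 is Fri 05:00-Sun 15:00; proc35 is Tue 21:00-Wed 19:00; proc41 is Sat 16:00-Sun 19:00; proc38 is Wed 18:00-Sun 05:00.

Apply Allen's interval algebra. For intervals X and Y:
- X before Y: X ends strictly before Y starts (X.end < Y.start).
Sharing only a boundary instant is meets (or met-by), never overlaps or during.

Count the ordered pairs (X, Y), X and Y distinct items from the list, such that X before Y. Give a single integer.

51

Checking all 182 ordered pairs for relation 'before'; matching pairs in alphabetical order:
(proc34, proc41): proc34 before proc41 ✓
(proc34, proc42): proc34 before proc42 ✓
(proc35, proc34): proc35 before proc34 ✓
(proc35, proc37): proc35 before proc37 ✓
(proc35, proc40): proc35 before proc40 ✓
(proc35, proc41): proc35 before proc41 ✓
(proc35, proc42): proc35 before proc42 ✓
(proc35, proc45): proc35 before proc45 ✓
(proc35, proc46): proc35 before proc46 ✓
(proc35, proc47): proc35 before proc47 ✓
(proc36, proc34): proc36 before proc34 ✓
(proc36, proc35): proc36 before proc35 ✓
(proc36, proc37): proc36 before proc37 ✓
(proc36, proc38): proc36 before proc38 ✓
(proc36, proc39): proc36 before proc39 ✓
(proc36, proc40): proc36 before proc40 ✓
(proc36, proc41): proc36 before proc41 ✓
(proc36, proc42): proc36 before proc42 ✓
(proc36, proc43): proc36 before proc43 ✓
(proc36, proc45): proc36 before proc45 ✓
(proc36, proc46): proc36 before proc46 ✓
(proc36, proc47): proc36 before proc47 ✓
(proc39, proc41): proc39 before proc41 ✓
(proc39, proc42): proc39 before proc42 ✓
... plus 27 further pairs not listed.
Count: 51.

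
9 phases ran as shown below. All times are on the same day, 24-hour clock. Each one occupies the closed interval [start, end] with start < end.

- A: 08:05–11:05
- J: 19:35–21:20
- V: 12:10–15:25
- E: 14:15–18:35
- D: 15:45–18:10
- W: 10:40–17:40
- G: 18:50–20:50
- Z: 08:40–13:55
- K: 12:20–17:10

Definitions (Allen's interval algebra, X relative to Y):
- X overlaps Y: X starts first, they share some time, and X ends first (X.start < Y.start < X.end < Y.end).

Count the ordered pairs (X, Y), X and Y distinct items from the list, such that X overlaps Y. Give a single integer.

Checking all 72 ordered pairs for relation 'overlaps'; matching pairs in alphabetical order:
(A, W): A overlaps W ✓
(A, Z): A overlaps Z ✓
(G, J): G overlaps J ✓
(K, D): K overlaps D ✓
(K, E): K overlaps E ✓
(V, E): V overlaps E ✓
(V, K): V overlaps K ✓
(W, D): W overlaps D ✓
(W, E): W overlaps E ✓
(Z, K): Z overlaps K ✓
(Z, V): Z overlaps V ✓
(Z, W): Z overlaps W ✓
Count: 12.

12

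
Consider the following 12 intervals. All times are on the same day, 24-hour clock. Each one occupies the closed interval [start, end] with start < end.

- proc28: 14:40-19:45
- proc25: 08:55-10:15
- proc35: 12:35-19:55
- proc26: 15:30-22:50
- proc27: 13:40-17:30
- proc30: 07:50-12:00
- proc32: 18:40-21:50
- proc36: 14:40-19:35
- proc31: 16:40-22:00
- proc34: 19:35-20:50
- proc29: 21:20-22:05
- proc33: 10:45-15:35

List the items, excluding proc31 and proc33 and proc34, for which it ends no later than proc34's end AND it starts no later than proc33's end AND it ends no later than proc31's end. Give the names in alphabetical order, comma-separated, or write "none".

proc25, proc27, proc28, proc30, proc35, proc36

Conditions: its end is no later than proc34's end (X.end <= 20:50) AND its start is no later than proc33's end (X.start <= 15:35) AND its end is no later than proc31's end (X.end <= 22:00).
proc25: end 10:15 <= 20:50? ✓; start 08:55 <= 15:35? ✓; end 10:15 <= 22:00? ✓ → yes.
proc26: end 22:50 <= 20:50? ✗; start 15:30 <= 15:35? ✓; end 22:50 <= 22:00? ✗ → no.
proc27: end 17:30 <= 20:50? ✓; start 13:40 <= 15:35? ✓; end 17:30 <= 22:00? ✓ → yes.
proc28: end 19:45 <= 20:50? ✓; start 14:40 <= 15:35? ✓; end 19:45 <= 22:00? ✓ → yes.
proc29: end 22:05 <= 20:50? ✗; start 21:20 <= 15:35? ✗; end 22:05 <= 22:00? ✗ → no.
proc30: end 12:00 <= 20:50? ✓; start 07:50 <= 15:35? ✓; end 12:00 <= 22:00? ✓ → yes.
proc32: end 21:50 <= 20:50? ✗; start 18:40 <= 15:35? ✗; end 21:50 <= 22:00? ✓ → no.
proc35: end 19:55 <= 20:50? ✓; start 12:35 <= 15:35? ✓; end 19:55 <= 22:00? ✓ → yes.
proc36: end 19:35 <= 20:50? ✓; start 14:40 <= 15:35? ✓; end 19:35 <= 22:00? ✓ → yes.
Result: proc25, proc27, proc28, proc30, proc35, proc36.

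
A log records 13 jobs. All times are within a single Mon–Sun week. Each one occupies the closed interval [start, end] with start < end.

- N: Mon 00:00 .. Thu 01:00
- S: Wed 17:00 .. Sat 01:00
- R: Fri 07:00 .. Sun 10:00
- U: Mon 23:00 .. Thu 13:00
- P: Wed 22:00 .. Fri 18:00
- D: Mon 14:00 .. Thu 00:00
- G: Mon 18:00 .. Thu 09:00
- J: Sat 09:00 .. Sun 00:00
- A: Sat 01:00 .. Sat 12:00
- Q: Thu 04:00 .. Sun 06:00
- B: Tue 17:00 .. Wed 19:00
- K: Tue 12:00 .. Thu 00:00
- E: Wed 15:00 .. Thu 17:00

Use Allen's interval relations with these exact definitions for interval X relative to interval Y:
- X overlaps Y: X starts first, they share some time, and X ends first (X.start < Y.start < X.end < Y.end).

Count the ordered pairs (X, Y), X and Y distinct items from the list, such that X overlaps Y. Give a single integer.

Checking all 156 ordered pairs for relation 'overlaps'; matching pairs in alphabetical order:
(A, J): A overlaps J ✓
(B, E): B overlaps E ✓
(B, S): B overlaps S ✓
(D, E): D overlaps E ✓
(D, G): D overlaps G ✓
(D, P): D overlaps P ✓
(D, S): D overlaps S ✓
(D, U): D overlaps U ✓
(E, P): E overlaps P ✓
(E, Q): E overlaps Q ✓
(E, S): E overlaps S ✓
(G, E): G overlaps E ✓
(G, P): G overlaps P ✓
(G, Q): G overlaps Q ✓
(G, S): G overlaps S ✓
(G, U): G overlaps U ✓
(K, E): K overlaps E ✓
(K, P): K overlaps P ✓
(K, S): K overlaps S ✓
(N, E): N overlaps E ✓
(N, G): N overlaps G ✓
(N, P): N overlaps P ✓
(N, S): N overlaps S ✓
(N, U): N overlaps U ✓
... plus 9 further pairs not listed.
Count: 33.

33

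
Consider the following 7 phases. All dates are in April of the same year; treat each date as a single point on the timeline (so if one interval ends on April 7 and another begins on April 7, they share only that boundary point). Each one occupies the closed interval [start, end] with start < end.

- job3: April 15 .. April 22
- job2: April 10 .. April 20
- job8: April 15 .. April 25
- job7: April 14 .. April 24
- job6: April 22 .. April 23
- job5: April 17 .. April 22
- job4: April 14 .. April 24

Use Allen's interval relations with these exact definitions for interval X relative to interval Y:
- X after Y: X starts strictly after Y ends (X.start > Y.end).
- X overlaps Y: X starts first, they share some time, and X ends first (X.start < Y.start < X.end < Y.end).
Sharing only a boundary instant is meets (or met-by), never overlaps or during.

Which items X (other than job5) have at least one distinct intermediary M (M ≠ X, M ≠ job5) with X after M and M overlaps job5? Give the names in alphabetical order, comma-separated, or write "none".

Target job5 = [April 17, April 22].
Intermediaries M with M overlaps job5: job2.
Via job2 — items with X after job2: job6.
Union: job6.

job6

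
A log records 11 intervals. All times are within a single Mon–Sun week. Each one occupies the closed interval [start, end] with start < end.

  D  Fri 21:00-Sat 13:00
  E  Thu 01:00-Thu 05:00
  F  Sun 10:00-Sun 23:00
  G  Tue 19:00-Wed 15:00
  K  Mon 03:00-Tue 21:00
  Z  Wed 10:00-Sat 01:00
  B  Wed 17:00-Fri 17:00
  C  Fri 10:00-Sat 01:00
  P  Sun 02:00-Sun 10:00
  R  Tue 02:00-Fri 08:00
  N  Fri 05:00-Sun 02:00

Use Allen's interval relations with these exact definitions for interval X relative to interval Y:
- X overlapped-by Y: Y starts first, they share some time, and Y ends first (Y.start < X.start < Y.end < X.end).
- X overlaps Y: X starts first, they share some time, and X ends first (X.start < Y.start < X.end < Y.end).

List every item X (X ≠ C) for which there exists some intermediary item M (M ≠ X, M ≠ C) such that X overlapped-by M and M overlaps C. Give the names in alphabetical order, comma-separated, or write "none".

N

Target C = [Fri 10:00, Sat 01:00].
Intermediaries M with M overlaps C: B.
Via B — items with X overlapped-by B: N.
Union: N.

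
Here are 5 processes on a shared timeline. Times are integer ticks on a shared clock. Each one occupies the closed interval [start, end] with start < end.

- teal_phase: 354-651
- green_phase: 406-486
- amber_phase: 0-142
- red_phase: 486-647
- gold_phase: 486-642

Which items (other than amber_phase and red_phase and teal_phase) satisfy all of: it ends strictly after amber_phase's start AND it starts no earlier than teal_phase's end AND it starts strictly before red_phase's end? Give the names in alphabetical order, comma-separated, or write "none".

Conditions: its end is strictly after amber_phase's start (X.end > 0) AND its start is no earlier than teal_phase's end (X.start >= 651) AND its start is strictly before red_phase's end (X.start < 647).
gold_phase: end 642 > 0? ✓; start 486 >= 651? ✗; start 486 < 647? ✓ → no.
green_phase: end 486 > 0? ✓; start 406 >= 651? ✗; start 406 < 647? ✓ → no.
Result: none.

none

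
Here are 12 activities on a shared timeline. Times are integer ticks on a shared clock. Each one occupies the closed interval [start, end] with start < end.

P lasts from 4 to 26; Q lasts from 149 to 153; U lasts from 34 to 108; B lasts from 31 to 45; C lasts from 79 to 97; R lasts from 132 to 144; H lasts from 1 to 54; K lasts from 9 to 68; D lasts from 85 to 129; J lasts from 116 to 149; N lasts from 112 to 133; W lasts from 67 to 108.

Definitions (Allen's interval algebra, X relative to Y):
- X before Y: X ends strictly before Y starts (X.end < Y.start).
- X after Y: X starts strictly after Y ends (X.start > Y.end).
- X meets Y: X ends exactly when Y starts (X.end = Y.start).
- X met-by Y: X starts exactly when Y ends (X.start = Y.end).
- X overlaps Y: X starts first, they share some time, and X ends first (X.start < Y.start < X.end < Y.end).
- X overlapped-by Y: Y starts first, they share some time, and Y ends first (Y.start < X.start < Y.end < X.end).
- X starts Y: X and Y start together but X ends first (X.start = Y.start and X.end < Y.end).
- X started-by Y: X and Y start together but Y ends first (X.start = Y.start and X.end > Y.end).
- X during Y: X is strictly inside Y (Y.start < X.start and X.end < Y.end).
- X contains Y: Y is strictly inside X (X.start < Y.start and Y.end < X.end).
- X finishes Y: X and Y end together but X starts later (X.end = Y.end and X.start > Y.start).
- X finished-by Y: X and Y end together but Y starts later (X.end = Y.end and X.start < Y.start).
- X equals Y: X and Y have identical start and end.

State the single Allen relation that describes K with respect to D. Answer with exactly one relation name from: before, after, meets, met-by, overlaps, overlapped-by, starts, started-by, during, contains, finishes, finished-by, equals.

before

K = [9, 68]; D = [85, 129].
Compare endpoints: K.start < D.start, K.start < D.end, K.end < D.start, K.end < D.end.
That pattern is 'before'.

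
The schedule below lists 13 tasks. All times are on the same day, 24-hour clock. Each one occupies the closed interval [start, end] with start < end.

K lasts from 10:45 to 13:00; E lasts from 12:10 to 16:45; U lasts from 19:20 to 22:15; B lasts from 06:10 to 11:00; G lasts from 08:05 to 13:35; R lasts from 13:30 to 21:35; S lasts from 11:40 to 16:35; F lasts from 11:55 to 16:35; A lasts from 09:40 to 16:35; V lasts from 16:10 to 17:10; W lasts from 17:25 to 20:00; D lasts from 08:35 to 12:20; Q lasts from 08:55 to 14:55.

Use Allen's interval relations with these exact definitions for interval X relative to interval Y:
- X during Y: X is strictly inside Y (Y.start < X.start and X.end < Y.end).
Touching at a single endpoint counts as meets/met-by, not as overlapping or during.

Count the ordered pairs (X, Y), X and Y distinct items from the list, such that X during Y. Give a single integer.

6

Checking all 156 ordered pairs for relation 'during'; matching pairs in alphabetical order:
(D, G): D during G ✓
(K, A): K during A ✓
(K, G): K during G ✓
(K, Q): K during Q ✓
(V, R): V during R ✓
(W, R): W during R ✓
Count: 6.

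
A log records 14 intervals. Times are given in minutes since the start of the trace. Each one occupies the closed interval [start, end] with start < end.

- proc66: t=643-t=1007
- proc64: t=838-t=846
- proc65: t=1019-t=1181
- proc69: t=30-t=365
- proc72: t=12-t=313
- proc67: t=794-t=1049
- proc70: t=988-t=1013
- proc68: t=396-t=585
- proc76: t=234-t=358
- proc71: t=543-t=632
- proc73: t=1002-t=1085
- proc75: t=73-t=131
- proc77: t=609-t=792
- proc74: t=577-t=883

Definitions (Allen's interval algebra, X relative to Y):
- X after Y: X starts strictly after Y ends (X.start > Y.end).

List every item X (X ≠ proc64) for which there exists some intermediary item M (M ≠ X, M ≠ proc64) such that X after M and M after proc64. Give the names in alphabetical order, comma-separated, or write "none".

Target proc64 = [t=838, t=846].
Intermediaries M with M after proc64: proc65, proc70, proc73.
Via proc65 — items with X after proc65: none.
Via proc70 — items with X after proc70: proc65.
Via proc73 — items with X after proc73: none.
Union: proc65.

proc65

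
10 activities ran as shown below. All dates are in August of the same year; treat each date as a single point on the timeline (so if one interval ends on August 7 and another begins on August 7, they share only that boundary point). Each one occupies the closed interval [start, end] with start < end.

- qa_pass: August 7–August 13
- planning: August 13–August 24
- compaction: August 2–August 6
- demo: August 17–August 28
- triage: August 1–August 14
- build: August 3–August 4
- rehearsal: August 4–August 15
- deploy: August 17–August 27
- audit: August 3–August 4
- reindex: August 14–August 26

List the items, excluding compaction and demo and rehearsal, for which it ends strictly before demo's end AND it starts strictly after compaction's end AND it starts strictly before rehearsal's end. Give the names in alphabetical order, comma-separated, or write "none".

Conditions: its end is strictly before demo's end (X.end < August 28) AND its start is strictly after compaction's end (X.start > August 6) AND its start is strictly before rehearsal's end (X.start < August 15).
audit: end August 4 < August 28? ✓; start August 3 > August 6? ✗; start August 3 < August 15? ✓ → no.
build: end August 4 < August 28? ✓; start August 3 > August 6? ✗; start August 3 < August 15? ✓ → no.
deploy: end August 27 < August 28? ✓; start August 17 > August 6? ✓; start August 17 < August 15? ✗ → no.
planning: end August 24 < August 28? ✓; start August 13 > August 6? ✓; start August 13 < August 15? ✓ → yes.
qa_pass: end August 13 < August 28? ✓; start August 7 > August 6? ✓; start August 7 < August 15? ✓ → yes.
reindex: end August 26 < August 28? ✓; start August 14 > August 6? ✓; start August 14 < August 15? ✓ → yes.
triage: end August 14 < August 28? ✓; start August 1 > August 6? ✗; start August 1 < August 15? ✓ → no.
Result: planning, qa_pass, reindex.

planning, qa_pass, reindex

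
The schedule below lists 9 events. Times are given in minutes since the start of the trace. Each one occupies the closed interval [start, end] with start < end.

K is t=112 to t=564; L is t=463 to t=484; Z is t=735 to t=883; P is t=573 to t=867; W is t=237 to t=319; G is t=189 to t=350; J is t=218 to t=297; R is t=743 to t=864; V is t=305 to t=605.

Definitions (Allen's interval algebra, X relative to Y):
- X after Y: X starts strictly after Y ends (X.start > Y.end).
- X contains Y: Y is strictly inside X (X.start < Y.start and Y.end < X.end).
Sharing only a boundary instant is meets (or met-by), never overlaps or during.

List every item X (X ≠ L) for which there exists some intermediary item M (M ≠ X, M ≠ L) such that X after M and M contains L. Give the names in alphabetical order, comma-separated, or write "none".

P, R, Z

Target L = [t=463, t=484].
Intermediaries M with M contains L: K, V.
Via K — items with X after K: P, R, Z.
Via V — items with X after V: R, Z.
Union: P, R, Z.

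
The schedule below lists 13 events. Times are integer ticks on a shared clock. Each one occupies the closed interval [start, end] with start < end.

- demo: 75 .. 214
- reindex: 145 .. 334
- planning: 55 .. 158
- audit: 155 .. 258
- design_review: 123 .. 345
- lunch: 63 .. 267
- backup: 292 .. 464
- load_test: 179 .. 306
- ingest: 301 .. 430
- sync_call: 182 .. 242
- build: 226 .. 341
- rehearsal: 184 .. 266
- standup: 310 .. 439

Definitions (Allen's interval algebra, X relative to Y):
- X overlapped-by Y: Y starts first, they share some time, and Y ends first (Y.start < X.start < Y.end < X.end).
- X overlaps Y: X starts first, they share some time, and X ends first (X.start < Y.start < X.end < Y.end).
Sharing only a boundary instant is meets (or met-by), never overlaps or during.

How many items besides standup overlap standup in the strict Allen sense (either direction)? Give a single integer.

4

Target standup = [310, 439].
audit [155, 258] → before → no.
backup [292, 464] → contains → no.
build [226, 341] → overlaps → counts.
demo [75, 214] → before → no.
design_review [123, 345] → overlaps → counts.
ingest [301, 430] → overlaps → counts.
load_test [179, 306] → before → no.
lunch [63, 267] → before → no.
planning [55, 158] → before → no.
rehearsal [184, 266] → before → no.
reindex [145, 334] → overlaps → counts.
sync_call [182, 242] → before → no.
Total: 4.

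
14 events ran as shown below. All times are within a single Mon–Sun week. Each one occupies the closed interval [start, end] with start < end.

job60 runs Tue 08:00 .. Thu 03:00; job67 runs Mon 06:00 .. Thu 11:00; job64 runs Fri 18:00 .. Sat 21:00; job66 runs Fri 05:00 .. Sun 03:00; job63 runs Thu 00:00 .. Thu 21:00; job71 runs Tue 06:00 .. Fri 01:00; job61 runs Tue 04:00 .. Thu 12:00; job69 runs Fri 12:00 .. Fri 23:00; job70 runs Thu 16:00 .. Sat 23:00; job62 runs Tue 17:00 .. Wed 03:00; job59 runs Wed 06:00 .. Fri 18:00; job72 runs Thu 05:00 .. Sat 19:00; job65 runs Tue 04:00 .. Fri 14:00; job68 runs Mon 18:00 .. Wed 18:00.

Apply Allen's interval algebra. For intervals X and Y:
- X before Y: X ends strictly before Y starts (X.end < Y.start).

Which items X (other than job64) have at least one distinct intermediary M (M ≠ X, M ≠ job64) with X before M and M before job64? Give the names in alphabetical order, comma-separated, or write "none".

job62, job68

Target job64 = [Fri 18:00, Sat 21:00].
Intermediaries M with M before job64: job60, job61, job62, job63, job65, job67, job68, job71.
Via job60 — items with X before job60: none.
Via job61 — items with X before job61: none.
Via job62 — items with X before job62: none.
Via job63 — items with X before job63: job62, job68.
Via job65 — items with X before job65: none.
Via job67 — items with X before job67: none.
Via job68 — items with X before job68: none.
Via job71 — items with X before job71: none.
Union: job62, job68.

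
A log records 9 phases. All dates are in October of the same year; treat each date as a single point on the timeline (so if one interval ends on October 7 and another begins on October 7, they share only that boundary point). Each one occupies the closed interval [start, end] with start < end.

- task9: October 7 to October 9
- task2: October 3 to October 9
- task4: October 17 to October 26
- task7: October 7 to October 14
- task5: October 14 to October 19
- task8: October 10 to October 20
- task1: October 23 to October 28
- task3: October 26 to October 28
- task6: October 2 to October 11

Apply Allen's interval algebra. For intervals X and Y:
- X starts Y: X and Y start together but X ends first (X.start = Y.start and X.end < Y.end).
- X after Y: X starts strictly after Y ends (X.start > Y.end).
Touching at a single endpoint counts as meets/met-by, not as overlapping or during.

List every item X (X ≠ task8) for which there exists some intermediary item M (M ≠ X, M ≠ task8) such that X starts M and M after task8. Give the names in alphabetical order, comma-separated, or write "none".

Target task8 = [October 10, October 20].
Intermediaries M with M after task8: task1, task3.
Via task1 — items with X starts task1: none.
Via task3 — items with X starts task3: none.
Union: none.

none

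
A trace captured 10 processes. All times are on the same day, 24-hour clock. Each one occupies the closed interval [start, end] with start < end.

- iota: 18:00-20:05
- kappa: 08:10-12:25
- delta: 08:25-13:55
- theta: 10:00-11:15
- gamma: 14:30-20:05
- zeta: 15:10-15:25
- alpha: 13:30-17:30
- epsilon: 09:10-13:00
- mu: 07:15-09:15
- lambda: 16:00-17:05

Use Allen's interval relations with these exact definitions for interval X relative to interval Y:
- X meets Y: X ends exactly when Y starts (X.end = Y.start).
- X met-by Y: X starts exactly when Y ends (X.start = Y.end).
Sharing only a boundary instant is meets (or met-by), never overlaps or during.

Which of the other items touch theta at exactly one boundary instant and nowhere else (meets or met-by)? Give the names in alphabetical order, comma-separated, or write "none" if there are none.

Target theta = [10:00, 11:15].
alpha [13:30, 17:30] → after → no.
delta [08:25, 13:55] → contains → no.
epsilon [09:10, 13:00] → contains → no.
gamma [14:30, 20:05] → after → no.
iota [18:00, 20:05] → after → no.
kappa [08:10, 12:25] → contains → no.
lambda [16:00, 17:05] → after → no.
mu [07:15, 09:15] → before → no.
zeta [15:10, 15:25] → after → no.
Result: none.

none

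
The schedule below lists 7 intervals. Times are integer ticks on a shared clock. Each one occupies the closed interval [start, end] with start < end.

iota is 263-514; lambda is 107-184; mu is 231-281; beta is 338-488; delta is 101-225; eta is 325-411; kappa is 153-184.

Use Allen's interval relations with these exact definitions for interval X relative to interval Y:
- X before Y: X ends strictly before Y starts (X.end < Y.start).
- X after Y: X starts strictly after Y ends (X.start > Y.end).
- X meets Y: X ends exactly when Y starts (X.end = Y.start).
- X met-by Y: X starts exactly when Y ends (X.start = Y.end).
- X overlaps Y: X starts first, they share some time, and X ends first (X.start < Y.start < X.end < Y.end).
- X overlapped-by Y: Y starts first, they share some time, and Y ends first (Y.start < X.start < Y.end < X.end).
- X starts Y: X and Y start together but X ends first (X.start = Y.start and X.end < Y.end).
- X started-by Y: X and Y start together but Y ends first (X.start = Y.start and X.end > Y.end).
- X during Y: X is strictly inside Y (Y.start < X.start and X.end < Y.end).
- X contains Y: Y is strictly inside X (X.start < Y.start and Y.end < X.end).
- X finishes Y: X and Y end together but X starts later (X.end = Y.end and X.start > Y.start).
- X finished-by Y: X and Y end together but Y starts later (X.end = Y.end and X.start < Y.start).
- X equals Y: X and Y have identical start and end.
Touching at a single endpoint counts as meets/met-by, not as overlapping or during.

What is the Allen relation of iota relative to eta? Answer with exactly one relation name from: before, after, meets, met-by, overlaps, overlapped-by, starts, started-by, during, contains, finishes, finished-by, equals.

contains

iota = [263, 514]; eta = [325, 411].
Compare endpoints: iota.start < eta.start, iota.start < eta.end, iota.end > eta.start, iota.end > eta.end.
That pattern is 'contains'.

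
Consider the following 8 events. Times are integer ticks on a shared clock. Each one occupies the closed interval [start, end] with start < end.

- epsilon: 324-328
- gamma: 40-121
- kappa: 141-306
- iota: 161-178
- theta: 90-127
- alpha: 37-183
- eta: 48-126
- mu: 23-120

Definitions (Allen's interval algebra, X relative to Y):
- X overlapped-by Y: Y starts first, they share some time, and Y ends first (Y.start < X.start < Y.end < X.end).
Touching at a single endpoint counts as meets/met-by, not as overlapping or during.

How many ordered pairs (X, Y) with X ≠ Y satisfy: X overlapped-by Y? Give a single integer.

8

Checking all 56 ordered pairs for relation 'overlapped-by'; matching pairs in alphabetical order:
(alpha, mu): alpha overlapped-by mu ✓
(eta, gamma): eta overlapped-by gamma ✓
(eta, mu): eta overlapped-by mu ✓
(gamma, mu): gamma overlapped-by mu ✓
(kappa, alpha): kappa overlapped-by alpha ✓
(theta, eta): theta overlapped-by eta ✓
(theta, gamma): theta overlapped-by gamma ✓
(theta, mu): theta overlapped-by mu ✓
Count: 8.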